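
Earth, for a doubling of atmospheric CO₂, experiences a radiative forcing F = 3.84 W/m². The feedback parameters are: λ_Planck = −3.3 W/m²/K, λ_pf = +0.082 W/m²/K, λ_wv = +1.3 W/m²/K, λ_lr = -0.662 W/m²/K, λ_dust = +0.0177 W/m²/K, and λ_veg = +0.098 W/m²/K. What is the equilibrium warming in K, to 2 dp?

Net feedback parameter λ = (−3.3) + (+0.082) + (+1.3) + (-0.662) + (+0.0177) + (+0.098) = -2.4643 W/m²/K.
ΔT = −F/λ = −3.84/(-2.4643) = 1.56 K.

1.56 K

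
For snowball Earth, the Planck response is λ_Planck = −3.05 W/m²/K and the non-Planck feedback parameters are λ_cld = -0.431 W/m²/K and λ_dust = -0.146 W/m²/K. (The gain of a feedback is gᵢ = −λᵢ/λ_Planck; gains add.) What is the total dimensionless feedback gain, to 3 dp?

-0.189

Convert to gains: g_cld = -0.431/3.05 = -0.1413; g_dust = -0.146/3.05 = -0.04787.
Total gain g = -0.18917.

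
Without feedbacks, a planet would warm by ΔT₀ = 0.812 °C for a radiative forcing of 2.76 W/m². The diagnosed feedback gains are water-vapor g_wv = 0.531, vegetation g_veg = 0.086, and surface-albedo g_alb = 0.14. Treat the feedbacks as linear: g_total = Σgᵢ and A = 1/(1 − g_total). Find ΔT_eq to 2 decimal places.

Total gain g = 0.531 + 0.086 + 0.14 = 0.757.
Amplification A = 1/(1 − 0.757) = 4.115.
ΔT = 0.812 × 4.115 = 3.34 °C.

3.34 °C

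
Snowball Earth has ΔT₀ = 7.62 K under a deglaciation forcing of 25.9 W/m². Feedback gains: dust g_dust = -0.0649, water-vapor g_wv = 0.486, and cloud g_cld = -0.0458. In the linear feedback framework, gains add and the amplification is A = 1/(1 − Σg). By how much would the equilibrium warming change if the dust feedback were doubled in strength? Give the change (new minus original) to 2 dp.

-1.15 K

Original: g = 0.3753, ΔT = 7.62/(1−0.3753) = 12.1979 K.
With doubled dust: g' = 0.3104, ΔT' = 7.62/(1−0.3104) = 11.0499 K.
Change = 11.0499 − 12.1979 = -1.15 K.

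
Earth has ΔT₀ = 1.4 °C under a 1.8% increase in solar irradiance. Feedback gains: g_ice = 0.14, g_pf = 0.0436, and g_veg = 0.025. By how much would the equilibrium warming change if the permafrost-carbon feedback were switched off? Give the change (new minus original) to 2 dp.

-0.09 °C

Original: g = 0.2086, ΔT = 1.4/(1−0.2086) = 1.7690 °C.
Without permafrost-carbon: g' = 0.165, ΔT' = 1.4/(1−0.165) = 1.6766 °C.
Change = 1.6766 − 1.7690 = -0.09 °C.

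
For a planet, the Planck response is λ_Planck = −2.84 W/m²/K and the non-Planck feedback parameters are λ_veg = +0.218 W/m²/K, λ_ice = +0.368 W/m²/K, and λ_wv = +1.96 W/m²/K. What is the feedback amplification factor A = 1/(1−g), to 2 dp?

9.66

Convert to gains: g_veg = 0.218/2.84 = 0.07676; g_ice = 0.368/2.84 = 0.1296; g_wv = 1.96/2.84 = 0.6901.
Total gain g = 0.89646.
A = 1/(1 − 0.89646) = 9.66.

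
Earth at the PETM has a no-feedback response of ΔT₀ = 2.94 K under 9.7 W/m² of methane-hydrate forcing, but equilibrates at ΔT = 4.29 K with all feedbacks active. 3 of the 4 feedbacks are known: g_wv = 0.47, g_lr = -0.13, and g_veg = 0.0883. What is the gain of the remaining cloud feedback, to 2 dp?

Amplification A = ΔT/ΔT₀ = 4.29/2.94 = 1.459.
Total gain g = 1 − 1/A = 1 − 1/1.459 = 0.3146.
Known gains sum to 0.47 − 0.13 + 0.0883 = 0.4283.
g_cld = 0.3146 − 0.4283 = -0.11.

-0.11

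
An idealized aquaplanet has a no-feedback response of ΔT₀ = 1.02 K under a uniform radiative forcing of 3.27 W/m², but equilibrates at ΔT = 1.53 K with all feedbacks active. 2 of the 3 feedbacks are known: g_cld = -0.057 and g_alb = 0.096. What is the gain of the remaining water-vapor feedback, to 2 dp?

0.29

Amplification A = ΔT/ΔT₀ = 1.53/1.02 = 1.5.
Total gain g = 1 − 1/A = 1 − 1/1.5 = 0.3333.
Known gains sum to -0.057 + 0.096 = 0.039.
g_wv = 0.3333 − 0.039 = 0.29.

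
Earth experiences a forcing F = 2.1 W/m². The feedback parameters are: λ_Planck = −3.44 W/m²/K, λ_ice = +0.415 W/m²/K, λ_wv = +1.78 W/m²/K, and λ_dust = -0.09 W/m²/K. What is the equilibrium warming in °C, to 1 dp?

1.6 °C

Net feedback parameter λ = (−3.44) + (+0.415) + (+1.78) + (-0.09) = -1.335 W/m²/K.
ΔT = −F/λ = −2.1/(-1.335) = 1.6 °C.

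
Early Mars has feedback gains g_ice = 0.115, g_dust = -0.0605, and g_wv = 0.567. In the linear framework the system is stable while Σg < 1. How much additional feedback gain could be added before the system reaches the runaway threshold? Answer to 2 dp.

Current total gain = 0.115 − 0.0605 + 0.567 = 0.6215.
Margin to runaway = 1 − 0.6215 = 0.38.

0.38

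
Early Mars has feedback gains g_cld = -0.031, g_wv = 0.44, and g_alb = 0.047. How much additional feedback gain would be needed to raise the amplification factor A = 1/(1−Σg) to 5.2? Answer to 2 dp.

0.35

Current total gain = 0.456.
Target gain for A = 5.2: g* = 1 − 1/5.2 = 0.8077.
Additional gain needed = 0.8077 − 0.456 = 0.35.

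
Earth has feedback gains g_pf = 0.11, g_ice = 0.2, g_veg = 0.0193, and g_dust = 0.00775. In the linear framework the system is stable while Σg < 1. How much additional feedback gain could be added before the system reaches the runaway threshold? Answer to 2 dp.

Current total gain = 0.11 + 0.2 + 0.0193 + 0.00775 = 0.33705.
Margin to runaway = 1 − 0.33705 = 0.66.

0.66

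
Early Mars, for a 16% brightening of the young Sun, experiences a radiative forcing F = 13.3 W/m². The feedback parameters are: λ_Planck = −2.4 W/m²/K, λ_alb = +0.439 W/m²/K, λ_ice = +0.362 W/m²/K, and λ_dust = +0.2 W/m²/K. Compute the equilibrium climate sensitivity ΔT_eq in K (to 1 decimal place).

9.5 K

Net feedback parameter λ = (−2.4) + (+0.439) + (+0.362) + (+0.2) = -1.399 W/m²/K.
ΔT = −F/λ = −13.3/(-1.399) = 9.5 K.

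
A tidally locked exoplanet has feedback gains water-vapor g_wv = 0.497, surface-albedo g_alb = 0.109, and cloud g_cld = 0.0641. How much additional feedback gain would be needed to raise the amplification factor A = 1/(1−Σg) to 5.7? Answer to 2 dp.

0.15

Current total gain = 0.6701.
Target gain for A = 5.7: g* = 1 − 1/5.7 = 0.8246.
Additional gain needed = 0.8246 − 0.6701 = 0.15.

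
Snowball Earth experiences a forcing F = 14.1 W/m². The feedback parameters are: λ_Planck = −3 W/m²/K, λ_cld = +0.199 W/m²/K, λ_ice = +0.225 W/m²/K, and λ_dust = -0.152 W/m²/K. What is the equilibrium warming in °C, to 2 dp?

5.17 °C

Net feedback parameter λ = (−3) + (+0.199) + (+0.225) + (-0.152) = -2.728 W/m²/K.
ΔT = −F/λ = −14.1/(-2.728) = 5.17 °C.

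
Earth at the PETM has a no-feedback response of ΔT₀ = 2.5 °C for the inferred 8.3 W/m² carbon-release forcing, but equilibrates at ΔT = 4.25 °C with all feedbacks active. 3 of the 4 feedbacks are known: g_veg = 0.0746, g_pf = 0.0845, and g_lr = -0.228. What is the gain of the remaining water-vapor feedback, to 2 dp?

Amplification A = ΔT/ΔT₀ = 4.25/2.5 = 1.7.
Total gain g = 1 − 1/A = 1 − 1/1.7 = 0.4118.
Known gains sum to 0.0746 + 0.0845 − 0.228 = -0.0689.
g_wv = 0.4118 + 0.0689 = 0.48.

0.48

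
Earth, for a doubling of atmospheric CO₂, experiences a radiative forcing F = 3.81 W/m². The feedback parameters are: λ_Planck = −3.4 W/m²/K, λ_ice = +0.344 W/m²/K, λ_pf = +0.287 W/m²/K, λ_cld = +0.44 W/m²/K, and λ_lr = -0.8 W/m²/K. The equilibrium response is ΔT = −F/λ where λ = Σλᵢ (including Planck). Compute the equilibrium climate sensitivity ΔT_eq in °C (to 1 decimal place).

Net feedback parameter λ = (−3.4) + (+0.344) + (+0.287) + (+0.44) + (-0.8) = -3.129 W/m²/K.
ΔT = −F/λ = −3.81/(-3.129) = 1.2 °C.

1.2 °C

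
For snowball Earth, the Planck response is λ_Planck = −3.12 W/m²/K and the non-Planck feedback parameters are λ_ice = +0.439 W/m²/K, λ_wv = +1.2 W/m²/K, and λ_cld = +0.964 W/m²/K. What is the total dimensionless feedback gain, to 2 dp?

Convert to gains: g_ice = 0.439/3.12 = 0.1407; g_wv = 1.2/3.12 = 0.3846; g_cld = 0.964/3.12 = 0.309.
Total gain g = 0.8343.

0.83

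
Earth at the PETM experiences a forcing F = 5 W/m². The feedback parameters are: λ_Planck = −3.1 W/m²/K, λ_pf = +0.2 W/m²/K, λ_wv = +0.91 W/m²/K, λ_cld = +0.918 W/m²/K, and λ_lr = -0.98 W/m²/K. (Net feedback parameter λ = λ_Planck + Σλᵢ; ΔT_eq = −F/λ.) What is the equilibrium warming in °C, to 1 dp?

Net feedback parameter λ = (−3.1) + (+0.2) + (+0.91) + (+0.918) + (-0.98) = -2.052 W/m²/K.
ΔT = −F/λ = −5/(-2.052) = 2.4 °C.

2.4 °C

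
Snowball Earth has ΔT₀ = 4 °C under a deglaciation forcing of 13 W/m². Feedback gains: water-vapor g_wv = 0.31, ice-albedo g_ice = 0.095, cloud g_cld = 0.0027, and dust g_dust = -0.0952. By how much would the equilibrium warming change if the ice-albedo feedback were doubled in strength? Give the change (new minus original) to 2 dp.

0.93 °C

Original: g = 0.3125, ΔT = 4/(1−0.3125) = 5.8182 °C.
With doubled ice-albedo: g' = 0.4075, ΔT' = 4/(1−0.4075) = 6.7511 °C.
Change = 6.7511 − 5.8182 = 0.93 °C.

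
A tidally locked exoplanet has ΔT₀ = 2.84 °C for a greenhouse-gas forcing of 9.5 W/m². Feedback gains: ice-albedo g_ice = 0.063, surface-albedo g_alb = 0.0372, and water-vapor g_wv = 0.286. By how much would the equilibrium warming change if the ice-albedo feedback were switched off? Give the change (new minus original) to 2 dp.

Original: g = 0.3862, ΔT = 2.84/(1−0.3862) = 4.6269 °C.
Without ice-albedo: g' = 0.3232, ΔT' = 2.84/(1−0.3232) = 4.1962 °C.
Change = 4.1962 − 4.6269 = -0.43 °C.

-0.43 °C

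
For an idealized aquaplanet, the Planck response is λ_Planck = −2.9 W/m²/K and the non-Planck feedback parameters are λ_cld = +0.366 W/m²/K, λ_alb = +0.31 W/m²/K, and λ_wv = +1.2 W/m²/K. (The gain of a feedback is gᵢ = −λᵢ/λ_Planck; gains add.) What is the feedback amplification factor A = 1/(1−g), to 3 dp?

Convert to gains: g_cld = 0.366/2.9 = 0.1262; g_alb = 0.31/2.9 = 0.1069; g_wv = 1.2/2.9 = 0.4138.
Total gain g = 0.6469.
A = 1/(1 − 0.6469) = 2.832.

2.832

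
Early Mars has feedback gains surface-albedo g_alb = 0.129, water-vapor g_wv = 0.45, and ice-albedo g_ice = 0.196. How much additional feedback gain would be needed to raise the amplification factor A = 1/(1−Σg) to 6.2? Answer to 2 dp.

0.06

Current total gain = 0.775.
Target gain for A = 6.2: g* = 1 − 1/6.2 = 0.8387.
Additional gain needed = 0.8387 − 0.775 = 0.06.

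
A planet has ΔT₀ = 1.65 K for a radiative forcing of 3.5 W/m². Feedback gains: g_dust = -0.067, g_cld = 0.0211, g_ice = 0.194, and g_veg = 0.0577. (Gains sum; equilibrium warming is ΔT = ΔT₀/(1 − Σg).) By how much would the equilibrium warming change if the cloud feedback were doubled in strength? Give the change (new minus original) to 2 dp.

0.06 K

Original: g = 0.2058, ΔT = 1.65/(1−0.2058) = 2.0776 K.
With doubled cloud: g' = 0.2269, ΔT' = 1.65/(1−0.2269) = 2.1343 K.
Change = 2.1343 − 2.0776 = 0.06 K.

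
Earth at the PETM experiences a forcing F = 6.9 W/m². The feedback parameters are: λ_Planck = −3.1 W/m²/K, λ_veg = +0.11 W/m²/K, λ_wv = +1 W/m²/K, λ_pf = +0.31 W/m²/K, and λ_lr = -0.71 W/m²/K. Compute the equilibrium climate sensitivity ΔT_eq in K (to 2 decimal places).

2.89 K

Net feedback parameter λ = (−3.1) + (+0.11) + (+1) + (+0.31) + (-0.71) = -2.39 W/m²/K.
ΔT = −F/λ = −6.9/(-2.39) = 2.89 K.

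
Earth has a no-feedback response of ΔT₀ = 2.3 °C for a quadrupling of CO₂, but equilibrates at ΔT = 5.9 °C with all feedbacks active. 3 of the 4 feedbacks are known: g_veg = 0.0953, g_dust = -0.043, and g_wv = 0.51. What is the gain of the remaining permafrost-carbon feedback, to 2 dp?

0.05

Amplification A = ΔT/ΔT₀ = 5.9/2.3 = 2.565.
Total gain g = 1 − 1/A = 1 − 1/2.565 = 0.6101.
Known gains sum to 0.0953 − 0.043 + 0.51 = 0.5623.
g_pf = 0.6101 − 0.5623 = 0.05.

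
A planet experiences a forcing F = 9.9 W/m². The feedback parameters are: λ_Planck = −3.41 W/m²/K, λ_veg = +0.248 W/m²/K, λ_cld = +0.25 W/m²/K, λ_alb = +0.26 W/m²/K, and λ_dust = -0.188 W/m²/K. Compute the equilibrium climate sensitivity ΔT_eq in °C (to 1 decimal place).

3.5 °C

Net feedback parameter λ = (−3.41) + (+0.248) + (+0.25) + (+0.26) + (-0.188) = -2.84 W/m²/K.
ΔT = −F/λ = −9.9/(-2.84) = 3.5 °C.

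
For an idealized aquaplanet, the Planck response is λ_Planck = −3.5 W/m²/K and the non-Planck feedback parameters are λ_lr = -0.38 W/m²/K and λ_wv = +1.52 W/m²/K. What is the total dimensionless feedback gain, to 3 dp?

0.326

Convert to gains: g_lr = -0.38/3.5 = -0.1086; g_wv = 1.52/3.5 = 0.4343.
Total gain g = 0.3257.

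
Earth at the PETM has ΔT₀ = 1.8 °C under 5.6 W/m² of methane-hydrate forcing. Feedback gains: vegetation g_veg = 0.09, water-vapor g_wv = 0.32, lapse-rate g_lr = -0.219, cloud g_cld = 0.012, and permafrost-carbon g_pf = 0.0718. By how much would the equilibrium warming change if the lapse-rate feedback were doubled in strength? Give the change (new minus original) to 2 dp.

-0.58 °C

Original: g = 0.2748, ΔT = 1.8/(1−0.2748) = 2.4821 °C.
With doubled lapse-rate: g' = 0.0558, ΔT' = 1.8/(1−0.0558) = 1.9064 °C.
Change = 1.9064 − 2.4821 = -0.58 °C.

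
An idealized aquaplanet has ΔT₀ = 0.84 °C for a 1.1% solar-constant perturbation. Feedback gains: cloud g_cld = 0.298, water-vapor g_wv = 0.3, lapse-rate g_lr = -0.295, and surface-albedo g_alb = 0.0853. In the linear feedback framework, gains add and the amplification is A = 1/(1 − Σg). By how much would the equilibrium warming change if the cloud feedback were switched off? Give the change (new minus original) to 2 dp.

Original: g = 0.3883, ΔT = 0.84/(1−0.3883) = 1.3732 °C.
Without cloud: g' = 0.0903, ΔT' = 0.84/(1−0.0903) = 0.9234 °C.
Change = 0.9234 − 1.3732 = -0.45 °C.

-0.45 °C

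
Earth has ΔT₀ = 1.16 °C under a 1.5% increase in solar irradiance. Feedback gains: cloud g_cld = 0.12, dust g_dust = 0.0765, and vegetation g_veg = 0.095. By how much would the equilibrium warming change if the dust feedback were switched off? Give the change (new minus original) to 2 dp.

Original: g = 0.2915, ΔT = 1.16/(1−0.2915) = 1.6373 °C.
Without dust: g' = 0.215, ΔT' = 1.16/(1−0.215) = 1.4777 °C.
Change = 1.4777 − 1.6373 = -0.16 °C.

-0.16 °C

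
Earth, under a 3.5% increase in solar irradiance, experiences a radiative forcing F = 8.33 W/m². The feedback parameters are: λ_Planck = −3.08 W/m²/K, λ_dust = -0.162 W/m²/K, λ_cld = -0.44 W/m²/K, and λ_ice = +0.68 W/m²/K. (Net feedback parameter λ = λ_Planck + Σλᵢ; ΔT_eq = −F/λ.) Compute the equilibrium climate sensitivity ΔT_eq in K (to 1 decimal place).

Net feedback parameter λ = (−3.08) + (-0.162) + (-0.44) + (+0.68) = -3.002 W/m²/K.
ΔT = −F/λ = −8.33/(-3.002) = 2.8 K.

2.8 K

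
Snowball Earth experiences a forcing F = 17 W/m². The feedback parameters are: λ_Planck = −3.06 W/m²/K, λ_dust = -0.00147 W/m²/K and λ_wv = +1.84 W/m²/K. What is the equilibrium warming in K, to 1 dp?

13.9 K

Net feedback parameter λ = (−3.06) + (-0.00147) + (+1.84) = -1.22147 W/m²/K.
ΔT = −F/λ = −17/(-1.22147) = 13.9 K.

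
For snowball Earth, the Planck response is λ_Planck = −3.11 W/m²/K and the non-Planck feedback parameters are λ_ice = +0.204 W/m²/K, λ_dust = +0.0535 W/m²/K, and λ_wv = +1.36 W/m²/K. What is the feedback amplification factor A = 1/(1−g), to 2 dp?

2.08

Convert to gains: g_ice = 0.204/3.11 = 0.06559; g_dust = 0.0535/3.11 = 0.0172; g_wv = 1.36/3.11 = 0.4373.
Total gain g = 0.52009.
A = 1/(1 − 0.52009) = 2.08.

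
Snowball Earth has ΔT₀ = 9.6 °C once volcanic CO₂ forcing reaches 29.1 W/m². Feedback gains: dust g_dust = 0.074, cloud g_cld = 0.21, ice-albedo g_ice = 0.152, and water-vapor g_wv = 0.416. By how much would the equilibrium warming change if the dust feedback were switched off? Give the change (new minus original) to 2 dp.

-21.62 °C

Original: g = 0.852, ΔT = 9.6/(1−0.852) = 64.8649 °C.
Without dust: g' = 0.778, ΔT' = 9.6/(1−0.778) = 43.2432 °C.
Change = 43.2432 − 64.8649 = -21.62 °C.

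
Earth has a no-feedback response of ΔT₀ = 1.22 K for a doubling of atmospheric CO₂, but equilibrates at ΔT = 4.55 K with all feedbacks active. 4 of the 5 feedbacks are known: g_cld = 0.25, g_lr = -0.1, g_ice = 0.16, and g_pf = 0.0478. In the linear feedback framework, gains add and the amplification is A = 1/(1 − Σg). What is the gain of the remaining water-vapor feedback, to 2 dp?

Amplification A = ΔT/ΔT₀ = 4.55/1.22 = 3.73.
Total gain g = 1 − 1/A = 1 − 1/3.73 = 0.7319.
Known gains sum to 0.25 − 0.1 + 0.16 + 0.0478 = 0.3578.
g_wv = 0.7319 − 0.3578 = 0.37.

0.37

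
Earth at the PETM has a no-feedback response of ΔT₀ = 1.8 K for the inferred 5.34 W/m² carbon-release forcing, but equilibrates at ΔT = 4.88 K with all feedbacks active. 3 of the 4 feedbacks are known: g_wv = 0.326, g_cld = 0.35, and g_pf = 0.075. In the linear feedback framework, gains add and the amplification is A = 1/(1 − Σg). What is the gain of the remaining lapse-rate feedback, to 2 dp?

-0.12

Amplification A = ΔT/ΔT₀ = 4.88/1.8 = 2.711.
Total gain g = 1 − 1/A = 1 − 1/2.711 = 0.6311.
Known gains sum to 0.326 + 0.35 + 0.075 = 0.751.
g_lr = 0.6311 − 0.751 = -0.12.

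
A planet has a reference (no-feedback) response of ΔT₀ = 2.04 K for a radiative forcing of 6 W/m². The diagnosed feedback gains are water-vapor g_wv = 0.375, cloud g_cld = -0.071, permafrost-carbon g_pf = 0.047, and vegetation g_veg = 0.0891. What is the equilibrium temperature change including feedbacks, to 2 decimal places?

3.64 K

Total gain g = 0.375 − 0.071 + 0.047 + 0.0891 = 0.4401.
Amplification A = 1/(1 − 0.4401) = 1.786.
ΔT = 2.04 × 1.786 = 3.64 K.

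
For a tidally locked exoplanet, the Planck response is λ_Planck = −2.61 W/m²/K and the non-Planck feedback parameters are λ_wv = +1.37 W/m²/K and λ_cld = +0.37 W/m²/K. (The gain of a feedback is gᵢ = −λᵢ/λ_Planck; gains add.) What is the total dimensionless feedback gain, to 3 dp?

Convert to gains: g_wv = 1.37/2.61 = 0.5249; g_cld = 0.37/2.61 = 0.1418.
Total gain g = 0.6667.

0.667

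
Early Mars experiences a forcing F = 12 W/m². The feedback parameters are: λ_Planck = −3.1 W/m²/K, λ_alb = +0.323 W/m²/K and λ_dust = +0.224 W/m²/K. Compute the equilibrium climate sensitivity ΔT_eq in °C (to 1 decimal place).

Net feedback parameter λ = (−3.1) + (+0.323) + (+0.224) = -2.553 W/m²/K.
ΔT = −F/λ = −12/(-2.553) = 4.7 °C.

4.7 °C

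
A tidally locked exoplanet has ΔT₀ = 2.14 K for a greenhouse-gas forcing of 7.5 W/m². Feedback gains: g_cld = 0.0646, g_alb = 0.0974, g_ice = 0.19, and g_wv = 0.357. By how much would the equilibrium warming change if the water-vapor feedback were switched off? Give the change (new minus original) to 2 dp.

-4.05 K

Original: g = 0.709, ΔT = 2.14/(1−0.709) = 7.3540 K.
Without water-vapor: g' = 0.352, ΔT' = 2.14/(1−0.352) = 3.3025 K.
Change = 3.3025 − 7.3540 = -4.05 K.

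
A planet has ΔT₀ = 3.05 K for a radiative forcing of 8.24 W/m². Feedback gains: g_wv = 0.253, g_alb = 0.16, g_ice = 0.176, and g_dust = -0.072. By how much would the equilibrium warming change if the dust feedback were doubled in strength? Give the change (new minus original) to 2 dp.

-0.82 K

Original: g = 0.517, ΔT = 3.05/(1−0.517) = 6.3147 K.
With doubled dust: g' = 0.445, ΔT' = 3.05/(1−0.445) = 5.4955 K.
Change = 5.4955 − 6.3147 = -0.82 K.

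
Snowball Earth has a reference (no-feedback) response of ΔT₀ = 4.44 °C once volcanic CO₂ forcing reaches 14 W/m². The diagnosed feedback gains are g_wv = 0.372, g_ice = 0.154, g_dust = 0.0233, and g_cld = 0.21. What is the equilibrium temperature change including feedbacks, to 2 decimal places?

18.45 °C

Total gain g = 0.372 + 0.154 + 0.0233 + 0.21 = 0.7593.
Amplification A = 1/(1 − 0.7593) = 4.155.
ΔT = 4.44 × 4.155 = 18.45 °C.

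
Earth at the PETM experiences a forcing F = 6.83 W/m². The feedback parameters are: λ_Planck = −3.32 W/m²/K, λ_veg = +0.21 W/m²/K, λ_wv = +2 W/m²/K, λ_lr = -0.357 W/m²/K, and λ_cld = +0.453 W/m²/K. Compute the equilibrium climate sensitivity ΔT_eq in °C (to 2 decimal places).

6.74 °C

Net feedback parameter λ = (−3.32) + (+0.21) + (+2) + (-0.357) + (+0.453) = -1.014 W/m²/K.
ΔT = −F/λ = −6.83/(-1.014) = 6.74 °C.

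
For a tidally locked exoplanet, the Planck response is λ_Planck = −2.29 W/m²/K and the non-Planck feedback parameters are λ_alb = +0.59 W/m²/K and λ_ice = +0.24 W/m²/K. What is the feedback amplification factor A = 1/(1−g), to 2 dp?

Convert to gains: g_alb = 0.59/2.29 = 0.2576; g_ice = 0.24/2.29 = 0.1048.
Total gain g = 0.3624.
A = 1/(1 − 0.3624) = 1.57.

1.57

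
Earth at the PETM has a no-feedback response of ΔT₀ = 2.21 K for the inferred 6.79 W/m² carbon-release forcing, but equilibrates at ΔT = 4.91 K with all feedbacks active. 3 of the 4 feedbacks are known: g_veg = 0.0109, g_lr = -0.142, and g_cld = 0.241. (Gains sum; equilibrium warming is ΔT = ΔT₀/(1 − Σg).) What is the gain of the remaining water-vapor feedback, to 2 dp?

Amplification A = ΔT/ΔT₀ = 4.91/2.21 = 2.222.
Total gain g = 1 − 1/A = 1 − 1/2.222 = 0.55.
Known gains sum to 0.0109 − 0.142 + 0.241 = 0.1099.
g_wv = 0.55 − 0.1099 = 0.44.

0.44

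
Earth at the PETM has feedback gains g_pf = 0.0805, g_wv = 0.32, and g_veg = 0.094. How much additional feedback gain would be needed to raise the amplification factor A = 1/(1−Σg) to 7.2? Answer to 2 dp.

Current total gain = 0.4945.
Target gain for A = 7.2: g* = 1 − 1/7.2 = 0.8611.
Additional gain needed = 0.8611 − 0.4945 = 0.37.

0.37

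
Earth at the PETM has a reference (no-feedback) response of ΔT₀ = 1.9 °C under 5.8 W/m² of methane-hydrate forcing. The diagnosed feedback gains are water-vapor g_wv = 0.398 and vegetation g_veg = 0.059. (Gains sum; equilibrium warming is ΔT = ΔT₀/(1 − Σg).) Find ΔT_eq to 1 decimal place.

Total gain g = 0.398 + 0.059 = 0.457.
Amplification A = 1/(1 − 0.457) = 1.842.
ΔT = 1.9 × 1.842 = 3.5 °C.

3.5 °C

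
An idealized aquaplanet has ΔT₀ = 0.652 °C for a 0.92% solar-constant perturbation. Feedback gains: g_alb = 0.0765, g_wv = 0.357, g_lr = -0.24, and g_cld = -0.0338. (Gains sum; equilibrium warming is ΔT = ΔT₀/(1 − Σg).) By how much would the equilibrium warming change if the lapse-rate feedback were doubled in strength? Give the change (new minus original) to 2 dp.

Original: g = 0.1597, ΔT = 0.652/(1−0.1597) = 0.7759 °C.
With doubled lapse-rate: g' = -0.0803, ΔT' = 0.652/(1+0.0803) = 0.6035 °C.
Change = 0.6035 − 0.7759 = -0.17 °C.

-0.17 °C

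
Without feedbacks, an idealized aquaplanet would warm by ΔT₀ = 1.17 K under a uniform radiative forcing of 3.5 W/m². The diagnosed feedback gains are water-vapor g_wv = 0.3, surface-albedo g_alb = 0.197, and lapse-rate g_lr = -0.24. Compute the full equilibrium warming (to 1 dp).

Total gain g = 0.3 + 0.197 − 0.24 = 0.257.
Amplification A = 1/(1 − 0.257) = 1.346.
ΔT = 1.17 × 1.346 = 1.6 K.

1.6 K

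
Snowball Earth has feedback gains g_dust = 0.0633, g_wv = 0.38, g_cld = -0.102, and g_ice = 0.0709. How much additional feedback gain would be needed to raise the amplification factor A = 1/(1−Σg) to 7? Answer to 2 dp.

0.44

Current total gain = 0.4122.
Target gain for A = 7: g* = 1 − 1/7 = 0.8571.
Additional gain needed = 0.8571 − 0.4122 = 0.44.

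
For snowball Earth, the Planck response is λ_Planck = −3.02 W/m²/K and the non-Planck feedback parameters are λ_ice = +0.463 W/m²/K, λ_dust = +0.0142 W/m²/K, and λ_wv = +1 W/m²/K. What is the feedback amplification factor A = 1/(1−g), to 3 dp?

Convert to gains: g_ice = 0.463/3.02 = 0.1533; g_dust = 0.0142/3.02 = 0.004702; g_wv = 1/3.02 = 0.3311.
Total gain g = 0.489102.
A = 1/(1 − 0.489102) = 1.957.

1.957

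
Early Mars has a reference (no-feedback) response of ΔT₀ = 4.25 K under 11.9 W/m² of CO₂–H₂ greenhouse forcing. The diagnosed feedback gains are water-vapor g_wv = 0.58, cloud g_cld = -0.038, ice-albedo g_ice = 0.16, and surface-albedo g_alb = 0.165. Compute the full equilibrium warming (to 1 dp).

32.0 K

Total gain g = 0.58 − 0.038 + 0.16 + 0.165 = 0.867.
Amplification A = 1/(1 − 0.867) = 7.519.
ΔT = 4.25 × 7.519 = 32.0 K.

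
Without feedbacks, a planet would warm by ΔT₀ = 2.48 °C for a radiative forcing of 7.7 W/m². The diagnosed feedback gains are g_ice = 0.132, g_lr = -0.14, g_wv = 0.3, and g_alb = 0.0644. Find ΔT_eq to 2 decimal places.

3.85 °C

Total gain g = 0.132 − 0.14 + 0.3 + 0.0644 = 0.3564.
Amplification A = 1/(1 − 0.3564) = 1.554.
ΔT = 2.48 × 1.554 = 3.85 °C.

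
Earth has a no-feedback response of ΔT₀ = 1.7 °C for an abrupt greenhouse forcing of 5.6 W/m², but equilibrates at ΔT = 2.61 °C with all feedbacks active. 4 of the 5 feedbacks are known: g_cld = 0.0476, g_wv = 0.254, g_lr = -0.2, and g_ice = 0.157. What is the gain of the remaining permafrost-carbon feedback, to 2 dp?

Amplification A = ΔT/ΔT₀ = 2.61/1.7 = 1.535.
Total gain g = 1 − 1/A = 1 − 1/1.535 = 0.3485.
Known gains sum to 0.0476 + 0.254 − 0.2 + 0.157 = 0.2586.
g_pf = 0.3485 − 0.2586 = 0.09.

0.09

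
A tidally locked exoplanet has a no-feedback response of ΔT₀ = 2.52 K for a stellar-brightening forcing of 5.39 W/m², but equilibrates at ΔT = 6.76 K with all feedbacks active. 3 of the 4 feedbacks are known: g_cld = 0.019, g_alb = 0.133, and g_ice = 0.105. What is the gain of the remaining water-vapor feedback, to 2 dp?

Amplification A = ΔT/ΔT₀ = 6.76/2.52 = 2.683.
Total gain g = 1 − 1/A = 1 − 1/2.683 = 0.6273.
Known gains sum to 0.019 + 0.133 + 0.105 = 0.257.
g_wv = 0.6273 − 0.257 = 0.37.

0.37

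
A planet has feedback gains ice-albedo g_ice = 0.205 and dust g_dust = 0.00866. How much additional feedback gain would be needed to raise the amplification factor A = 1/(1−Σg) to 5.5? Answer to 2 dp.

Current total gain = 0.21366.
Target gain for A = 5.5: g* = 1 − 1/5.5 = 0.8182.
Additional gain needed = 0.8182 − 0.21366 = 0.60.

0.60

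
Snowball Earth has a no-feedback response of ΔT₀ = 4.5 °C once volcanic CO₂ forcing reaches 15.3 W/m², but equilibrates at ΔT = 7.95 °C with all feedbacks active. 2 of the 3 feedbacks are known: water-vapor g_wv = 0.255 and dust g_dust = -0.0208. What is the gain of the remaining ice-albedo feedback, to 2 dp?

0.20

Amplification A = ΔT/ΔT₀ = 7.95/4.5 = 1.767.
Total gain g = 1 − 1/A = 1 − 1/1.767 = 0.4341.
Known gains sum to 0.255 − 0.0208 = 0.2342.
g_ice = 0.4341 − 0.2342 = 0.20.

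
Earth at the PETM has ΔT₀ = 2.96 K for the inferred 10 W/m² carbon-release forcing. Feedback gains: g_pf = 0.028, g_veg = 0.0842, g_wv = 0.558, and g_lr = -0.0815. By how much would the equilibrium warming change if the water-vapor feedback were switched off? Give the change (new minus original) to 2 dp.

Original: g = 0.5887, ΔT = 2.96/(1−0.5887) = 7.1967 K.
Without water-vapor: g' = 0.0307, ΔT' = 2.96/(1−0.0307) = 3.0538 K.
Change = 3.0538 − 7.1967 = -4.14 K.

-4.14 K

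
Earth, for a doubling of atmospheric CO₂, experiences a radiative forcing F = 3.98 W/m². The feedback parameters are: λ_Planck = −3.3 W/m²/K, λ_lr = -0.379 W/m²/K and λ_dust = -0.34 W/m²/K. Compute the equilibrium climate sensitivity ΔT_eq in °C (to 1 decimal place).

Net feedback parameter λ = (−3.3) + (-0.379) + (-0.34) = -4.019 W/m²/K.
ΔT = −F/λ = −3.98/(-4.019) = 1.0 °C.

1.0 °C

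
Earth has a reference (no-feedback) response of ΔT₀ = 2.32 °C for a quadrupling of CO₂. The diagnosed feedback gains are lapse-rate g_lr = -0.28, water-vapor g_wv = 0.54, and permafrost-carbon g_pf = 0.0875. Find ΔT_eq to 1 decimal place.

3.6 °C

Total gain g = -0.28 + 0.54 + 0.0875 = 0.3475.
Amplification A = 1/(1 − 0.3475) = 1.533.
ΔT = 2.32 × 1.533 = 3.6 °C.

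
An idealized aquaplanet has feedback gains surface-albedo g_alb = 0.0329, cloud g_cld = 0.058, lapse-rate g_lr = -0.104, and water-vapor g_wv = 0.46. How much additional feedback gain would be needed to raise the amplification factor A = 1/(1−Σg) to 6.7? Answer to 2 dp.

Current total gain = 0.4469.
Target gain for A = 6.7: g* = 1 − 1/6.7 = 0.8507.
Additional gain needed = 0.8507 − 0.4469 = 0.40.

0.40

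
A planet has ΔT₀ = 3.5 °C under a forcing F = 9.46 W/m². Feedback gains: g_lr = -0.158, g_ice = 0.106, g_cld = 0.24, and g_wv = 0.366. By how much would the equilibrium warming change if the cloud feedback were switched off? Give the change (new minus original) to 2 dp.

Original: g = 0.554, ΔT = 3.5/(1−0.554) = 7.8475 °C.
Without cloud: g' = 0.314, ΔT' = 3.5/(1−0.314) = 5.1020 °C.
Change = 5.1020 − 7.8475 = -2.75 °C.

-2.75 °C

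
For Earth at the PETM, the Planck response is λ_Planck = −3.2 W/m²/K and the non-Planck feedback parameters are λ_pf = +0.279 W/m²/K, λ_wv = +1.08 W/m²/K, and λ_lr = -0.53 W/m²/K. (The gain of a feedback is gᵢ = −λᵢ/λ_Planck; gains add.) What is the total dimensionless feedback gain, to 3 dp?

0.259

Convert to gains: g_pf = 0.279/3.2 = 0.08719; g_wv = 1.08/3.2 = 0.3375; g_lr = -0.53/3.2 = -0.1656.
Total gain g = 0.25909.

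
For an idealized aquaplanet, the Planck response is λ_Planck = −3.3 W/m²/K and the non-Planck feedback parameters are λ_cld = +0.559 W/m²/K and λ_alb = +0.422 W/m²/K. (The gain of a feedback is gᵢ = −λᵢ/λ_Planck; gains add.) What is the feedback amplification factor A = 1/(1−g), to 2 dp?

Convert to gains: g_cld = 0.559/3.3 = 0.1694; g_alb = 0.422/3.3 = 0.1279.
Total gain g = 0.2973.
A = 1/(1 − 0.2973) = 1.42.

1.42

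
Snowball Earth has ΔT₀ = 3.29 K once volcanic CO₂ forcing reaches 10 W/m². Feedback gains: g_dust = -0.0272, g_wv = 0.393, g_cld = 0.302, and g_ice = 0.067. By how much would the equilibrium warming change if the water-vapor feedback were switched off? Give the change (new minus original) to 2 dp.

Original: g = 0.7348, ΔT = 3.29/(1−0.7348) = 12.4057 K.
Without water-vapor: g' = 0.3418, ΔT' = 3.29/(1−0.3418) = 4.9985 K.
Change = 4.9985 − 12.4057 = -7.41 K.

-7.41 K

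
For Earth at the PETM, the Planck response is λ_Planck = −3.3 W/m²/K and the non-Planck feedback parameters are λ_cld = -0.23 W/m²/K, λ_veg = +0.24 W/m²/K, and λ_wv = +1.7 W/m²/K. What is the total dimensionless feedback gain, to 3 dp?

Convert to gains: g_cld = -0.23/3.3 = -0.0697; g_veg = 0.24/3.3 = 0.07273; g_wv = 1.7/3.3 = 0.5152.
Total gain g = 0.51823.

0.518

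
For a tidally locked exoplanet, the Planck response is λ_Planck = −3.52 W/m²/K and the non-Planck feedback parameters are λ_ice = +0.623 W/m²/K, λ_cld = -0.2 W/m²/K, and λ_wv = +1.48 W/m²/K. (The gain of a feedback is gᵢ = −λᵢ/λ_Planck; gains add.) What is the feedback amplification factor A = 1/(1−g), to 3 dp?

2.177

Convert to gains: g_ice = 0.623/3.52 = 0.177; g_cld = -0.2/3.52 = -0.05682; g_wv = 1.48/3.52 = 0.4205.
Total gain g = 0.54068.
A = 1/(1 − 0.54068) = 2.177.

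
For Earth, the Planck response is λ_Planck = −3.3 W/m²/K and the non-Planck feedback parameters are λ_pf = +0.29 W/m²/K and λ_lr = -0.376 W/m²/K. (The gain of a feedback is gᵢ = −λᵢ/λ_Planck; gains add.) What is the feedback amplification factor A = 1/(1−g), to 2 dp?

0.97

Convert to gains: g_pf = 0.29/3.3 = 0.08788; g_lr = -0.376/3.3 = -0.1139.
Total gain g = -0.02602.
A = 1/(1 + 0.02602) = 0.97.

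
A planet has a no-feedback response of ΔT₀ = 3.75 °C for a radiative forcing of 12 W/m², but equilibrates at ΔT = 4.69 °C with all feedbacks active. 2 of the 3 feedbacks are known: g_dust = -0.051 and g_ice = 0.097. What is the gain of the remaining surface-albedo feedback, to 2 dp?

Amplification A = ΔT/ΔT₀ = 4.69/3.75 = 1.251.
Total gain g = 1 − 1/A = 1 − 1/1.251 = 0.2006.
Known gains sum to -0.051 + 0.097 = 0.046.
g_alb = 0.2006 − 0.046 = 0.15.

0.15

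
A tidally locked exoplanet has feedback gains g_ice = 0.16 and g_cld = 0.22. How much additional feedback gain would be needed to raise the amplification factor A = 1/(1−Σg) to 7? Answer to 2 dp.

Current total gain = 0.38.
Target gain for A = 7: g* = 1 − 1/7 = 0.8571.
Additional gain needed = 0.8571 − 0.38 = 0.48.

0.48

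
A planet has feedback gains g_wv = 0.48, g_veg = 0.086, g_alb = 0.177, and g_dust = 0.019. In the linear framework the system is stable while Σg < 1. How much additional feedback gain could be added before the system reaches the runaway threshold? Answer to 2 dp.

Current total gain = 0.48 + 0.086 + 0.177 + 0.019 = 0.762.
Margin to runaway = 1 − 0.762 = 0.24.

0.24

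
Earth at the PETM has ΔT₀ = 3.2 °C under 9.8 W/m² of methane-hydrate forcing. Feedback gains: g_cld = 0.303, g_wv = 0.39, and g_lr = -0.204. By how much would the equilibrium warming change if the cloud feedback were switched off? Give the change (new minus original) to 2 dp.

-2.33 °C

Original: g = 0.489, ΔT = 3.2/(1−0.489) = 6.2622 °C.
Without cloud: g' = 0.186, ΔT' = 3.2/(1−0.186) = 3.9312 °C.
Change = 3.9312 − 6.2622 = -2.33 °C.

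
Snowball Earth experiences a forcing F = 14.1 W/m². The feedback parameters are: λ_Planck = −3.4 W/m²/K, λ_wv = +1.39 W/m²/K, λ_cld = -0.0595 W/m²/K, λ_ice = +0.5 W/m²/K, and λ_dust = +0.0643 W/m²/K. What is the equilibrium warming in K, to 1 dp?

Net feedback parameter λ = (−3.4) + (+1.39) + (-0.0595) + (+0.5) + (+0.0643) = -1.5052 W/m²/K.
ΔT = −F/λ = −14.1/(-1.5052) = 9.4 K.

9.4 K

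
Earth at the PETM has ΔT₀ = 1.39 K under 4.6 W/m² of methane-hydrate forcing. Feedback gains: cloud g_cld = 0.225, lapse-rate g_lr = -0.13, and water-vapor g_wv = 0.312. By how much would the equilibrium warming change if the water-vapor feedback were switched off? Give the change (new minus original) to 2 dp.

Original: g = 0.407, ΔT = 1.39/(1−0.407) = 2.3440 K.
Without water-vapor: g' = 0.095, ΔT' = 1.39/(1−0.095) = 1.5359 K.
Change = 1.5359 − 2.3440 = -0.81 K.

-0.81 K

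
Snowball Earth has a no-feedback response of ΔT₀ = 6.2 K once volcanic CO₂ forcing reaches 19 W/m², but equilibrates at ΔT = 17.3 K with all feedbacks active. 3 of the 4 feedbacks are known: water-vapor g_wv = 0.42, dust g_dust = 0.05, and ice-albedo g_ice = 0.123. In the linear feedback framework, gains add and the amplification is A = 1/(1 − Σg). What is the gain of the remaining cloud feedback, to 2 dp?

Amplification A = ΔT/ΔT₀ = 17.3/6.2 = 2.79.
Total gain g = 1 − 1/A = 1 − 1/2.79 = 0.6416.
Known gains sum to 0.42 + 0.05 + 0.123 = 0.593.
g_cld = 0.6416 − 0.593 = 0.05.

0.05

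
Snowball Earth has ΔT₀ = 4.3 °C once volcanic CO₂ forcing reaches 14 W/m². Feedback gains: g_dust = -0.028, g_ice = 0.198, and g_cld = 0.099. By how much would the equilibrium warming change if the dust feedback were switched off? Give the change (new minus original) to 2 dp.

0.23 °C

Original: g = 0.269, ΔT = 4.3/(1−0.269) = 5.8824 °C.
Without dust: g' = 0.297, ΔT' = 4.3/(1−0.297) = 6.1166 °C.
Change = 6.1166 − 5.8824 = 0.23 °C.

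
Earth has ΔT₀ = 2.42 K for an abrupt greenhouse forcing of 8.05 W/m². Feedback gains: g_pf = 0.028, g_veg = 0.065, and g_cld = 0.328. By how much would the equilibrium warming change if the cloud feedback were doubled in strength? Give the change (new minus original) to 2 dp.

5.46 K

Original: g = 0.421, ΔT = 2.42/(1−0.421) = 4.1796 K.
With doubled cloud: g' = 0.749, ΔT' = 2.42/(1−0.749) = 9.6414 K.
Change = 9.6414 − 4.1796 = 5.46 K.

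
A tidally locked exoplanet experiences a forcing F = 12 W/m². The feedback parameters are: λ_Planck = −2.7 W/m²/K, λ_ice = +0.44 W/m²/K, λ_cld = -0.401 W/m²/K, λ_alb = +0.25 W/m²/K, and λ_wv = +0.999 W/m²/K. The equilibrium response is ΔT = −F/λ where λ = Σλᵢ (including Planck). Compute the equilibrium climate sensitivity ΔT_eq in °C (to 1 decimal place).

8.5 °C

Net feedback parameter λ = (−2.7) + (+0.44) + (-0.401) + (+0.25) + (+0.999) = -1.412 W/m²/K.
ΔT = −F/λ = −12/(-1.412) = 8.5 °C.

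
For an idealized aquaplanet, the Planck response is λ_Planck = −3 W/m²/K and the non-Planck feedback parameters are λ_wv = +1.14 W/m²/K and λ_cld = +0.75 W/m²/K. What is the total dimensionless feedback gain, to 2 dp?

0.63

Convert to gains: g_wv = 1.14/3 = 0.38; g_cld = 0.75/3 = 0.25.
Total gain g = 0.63.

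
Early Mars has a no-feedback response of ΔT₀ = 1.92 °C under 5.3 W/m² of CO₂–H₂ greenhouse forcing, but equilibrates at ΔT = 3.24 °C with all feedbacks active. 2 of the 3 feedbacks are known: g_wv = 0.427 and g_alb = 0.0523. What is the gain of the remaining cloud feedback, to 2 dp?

Amplification A = ΔT/ΔT₀ = 3.24/1.92 = 1.688.
Total gain g = 1 − 1/A = 1 − 1/1.688 = 0.4076.
Known gains sum to 0.427 + 0.0523 = 0.4793.
g_cld = 0.4076 − 0.4793 = -0.07.

-0.07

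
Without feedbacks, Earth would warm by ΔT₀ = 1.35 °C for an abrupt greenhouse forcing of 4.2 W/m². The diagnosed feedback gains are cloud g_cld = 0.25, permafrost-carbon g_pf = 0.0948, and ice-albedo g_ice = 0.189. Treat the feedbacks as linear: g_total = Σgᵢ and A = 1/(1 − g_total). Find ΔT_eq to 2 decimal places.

Total gain g = 0.25 + 0.0948 + 0.189 = 0.5338.
Amplification A = 1/(1 − 0.5338) = 2.145.
ΔT = 1.35 × 2.145 = 2.90 °C.

2.90 °C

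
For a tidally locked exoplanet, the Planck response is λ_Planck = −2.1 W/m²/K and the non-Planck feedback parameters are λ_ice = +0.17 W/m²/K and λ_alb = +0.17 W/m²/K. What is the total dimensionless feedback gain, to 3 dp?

0.162

Convert to gains: g_ice = 0.17/2.1 = 0.08095; g_alb = 0.17/2.1 = 0.08095.
Total gain g = 0.1619.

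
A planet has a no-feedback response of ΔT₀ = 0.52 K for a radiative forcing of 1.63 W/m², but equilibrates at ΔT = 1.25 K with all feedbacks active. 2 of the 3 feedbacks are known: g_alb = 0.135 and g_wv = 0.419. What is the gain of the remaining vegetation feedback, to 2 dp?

0.03

Amplification A = ΔT/ΔT₀ = 1.25/0.52 = 2.404.
Total gain g = 1 − 1/A = 1 − 1/2.404 = 0.584.
Known gains sum to 0.135 + 0.419 = 0.554.
g_veg = 0.584 − 0.554 = 0.03.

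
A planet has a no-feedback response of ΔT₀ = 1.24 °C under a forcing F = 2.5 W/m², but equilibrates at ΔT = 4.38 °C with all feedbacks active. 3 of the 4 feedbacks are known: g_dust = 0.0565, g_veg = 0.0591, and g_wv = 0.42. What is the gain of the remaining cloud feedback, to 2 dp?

0.18

Amplification A = ΔT/ΔT₀ = 4.38/1.24 = 3.532.
Total gain g = 1 − 1/A = 1 − 1/3.532 = 0.7169.
Known gains sum to 0.0565 + 0.0591 + 0.42 = 0.5356.
g_cld = 0.7169 − 0.5356 = 0.18.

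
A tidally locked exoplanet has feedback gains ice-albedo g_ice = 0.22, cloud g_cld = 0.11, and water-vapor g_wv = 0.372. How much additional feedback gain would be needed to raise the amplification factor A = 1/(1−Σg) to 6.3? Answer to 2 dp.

Current total gain = 0.702.
Target gain for A = 6.3: g* = 1 − 1/6.3 = 0.8413.
Additional gain needed = 0.8413 − 0.702 = 0.14.

0.14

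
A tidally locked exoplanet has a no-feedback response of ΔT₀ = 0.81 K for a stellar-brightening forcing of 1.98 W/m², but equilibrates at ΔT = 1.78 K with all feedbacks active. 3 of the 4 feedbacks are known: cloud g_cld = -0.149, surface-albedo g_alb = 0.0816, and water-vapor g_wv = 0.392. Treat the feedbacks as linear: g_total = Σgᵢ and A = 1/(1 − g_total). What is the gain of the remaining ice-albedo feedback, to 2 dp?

0.22

Amplification A = ΔT/ΔT₀ = 1.78/0.81 = 2.198.
Total gain g = 1 − 1/A = 1 − 1/2.198 = 0.545.
Known gains sum to -0.149 + 0.0816 + 0.392 = 0.3246.
g_ice = 0.545 − 0.3246 = 0.22.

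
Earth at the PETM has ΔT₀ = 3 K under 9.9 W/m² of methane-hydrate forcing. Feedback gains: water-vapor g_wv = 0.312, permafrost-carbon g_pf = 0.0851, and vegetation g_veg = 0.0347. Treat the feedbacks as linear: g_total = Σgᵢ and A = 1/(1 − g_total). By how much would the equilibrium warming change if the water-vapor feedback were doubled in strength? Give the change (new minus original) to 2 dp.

6.43 K

Original: g = 0.4318, ΔT = 3/(1−0.4318) = 5.2798 K.
With doubled water-vapor: g' = 0.7438, ΔT' = 3/(1−0.7438) = 11.7096 K.
Change = 11.7096 − 5.2798 = 6.43 K.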